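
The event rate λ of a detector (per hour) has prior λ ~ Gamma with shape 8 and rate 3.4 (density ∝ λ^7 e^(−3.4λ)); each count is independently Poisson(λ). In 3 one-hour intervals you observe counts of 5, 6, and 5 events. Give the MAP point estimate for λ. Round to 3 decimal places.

Σxᵢ = 5+6+5 = 16, with n = 3.
Posterior ∝ λ^7e^(−3.4λ) · λ^16e^(−3λ) = λ^23e^(−6.4λ), i.e. Gamma(shape=24, rate=6.4).
The mode of a Gamma(a, b) with a ≥ 1 (shape–rate) is (a−1)/b = 23/6.4 ≈ 3.594.

λ̂_MAP = 3.594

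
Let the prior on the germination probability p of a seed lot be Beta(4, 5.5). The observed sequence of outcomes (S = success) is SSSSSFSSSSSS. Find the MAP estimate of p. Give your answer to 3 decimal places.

Prior: Beta(4, 5.5).
Data: 11 successes in 12 trials (from the sequence). The binomial likelihood contributes p^11(1−p)^1, so the posterior is Beta(4+11, 5.5+1) = Beta(15, 6.5).
For Beta(a, b) with a, b > 1 the mode is (a−1)/(a+b−2) = 14/19.5 ≈ 0.718.

p̂_MAP = 0.718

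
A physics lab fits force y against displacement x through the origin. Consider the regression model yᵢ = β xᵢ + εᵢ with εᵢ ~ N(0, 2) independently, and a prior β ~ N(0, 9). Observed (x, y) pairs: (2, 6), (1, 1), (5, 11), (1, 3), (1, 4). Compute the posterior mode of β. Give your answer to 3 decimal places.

β̂_MAP = 2.328

log p(β | y) = −Σ(yᵢ − βxᵢ)²/(2·2) − β²/(2·9) + const.
Setting the derivative to zero: Σxᵢ(yᵢ − βxᵢ)/2 − β/9 = 0, so β = Σxᵢyᵢ / (Σxᵢ² + σ²/τ²).
Σxᵢyᵢ = 2·6 + 1·1 + 5·11 + 1·3 + 1·4 = 75; Σxᵢ² = 32; σ²/τ² = 2/9.
β̂_MAP = 75 / (32 + 2/9) = 75/(290/9) = 135/58 ≈ 2.328.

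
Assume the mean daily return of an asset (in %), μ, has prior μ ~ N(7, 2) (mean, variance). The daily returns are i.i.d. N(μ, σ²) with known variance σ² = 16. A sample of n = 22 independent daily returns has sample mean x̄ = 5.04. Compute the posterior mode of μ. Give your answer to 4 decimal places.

μ̂_MAP = 5.5627

n = 22, x̄ = 5.04.
For a Normal prior and Normal likelihood with known variance, the posterior is Normal; its mode equals its mean, the precision-weighted average.
Prior precision 1/σ₀² = 1/2 = 0.5; data precision n/σ² = 22/16 = 1.375.
μ̂ = (0.5·7 + 1.375·5.04) / (0.5 + 1.375) = 10.43/1.875 = 2086/375 ≈ 5.5627.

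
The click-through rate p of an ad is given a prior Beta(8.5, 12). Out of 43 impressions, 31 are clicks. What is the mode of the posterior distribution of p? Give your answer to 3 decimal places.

Prior: Beta(8.5, 12).
Data: 31 successes in 43 trials. The binomial likelihood contributes p^31(1−p)^12, so the posterior is Beta(8.5+31, 12+12) = Beta(39.5, 24).
For Beta(a, b) with a, b > 1 the mode is (a−1)/(a+b−2) = 38.5/61.5 ≈ 0.626.

p̂_MAP = 0.626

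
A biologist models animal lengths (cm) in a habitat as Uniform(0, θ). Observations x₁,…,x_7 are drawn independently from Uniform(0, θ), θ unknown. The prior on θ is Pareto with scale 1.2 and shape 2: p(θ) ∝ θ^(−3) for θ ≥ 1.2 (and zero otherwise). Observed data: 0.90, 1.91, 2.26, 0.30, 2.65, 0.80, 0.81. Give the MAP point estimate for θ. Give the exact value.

The Uniform(0, θ) likelihood is θ^(−n) for θ ≥ max(xᵢ), zero otherwise. Here max(xᵢ) = 2.65.
Posterior ∝ θ^(−3) · θ^(−7) = θ^(−10) on θ ≥ max(1.2, 2.65) = 2.65.
This density is strictly decreasing in θ, so the posterior mode lies at the lower boundary of the support.

θ̂_MAP = 2.65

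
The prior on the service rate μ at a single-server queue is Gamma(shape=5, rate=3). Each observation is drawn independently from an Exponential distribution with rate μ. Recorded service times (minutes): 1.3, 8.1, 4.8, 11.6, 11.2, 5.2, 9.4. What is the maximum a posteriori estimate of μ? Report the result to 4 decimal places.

The Exponential(rate=μ) likelihood is ∝ μ^n e^(−μΣtᵢ). Here n = 7 and Σtᵢ = 1.3 + 8.1 + 4.8 + 11.6 + 11.2 + 5.2 + 9.4 = 51.6.
Posterior ∝ μ^4e^(−3μ) · μ^7e^(−51.6μ) = μ^11e^(−54.6μ), i.e. Gamma(12, 54.6).
Mode = (a−1)/b = 11/54.6 ≈ 0.2015.

μ̂_MAP = 0.2015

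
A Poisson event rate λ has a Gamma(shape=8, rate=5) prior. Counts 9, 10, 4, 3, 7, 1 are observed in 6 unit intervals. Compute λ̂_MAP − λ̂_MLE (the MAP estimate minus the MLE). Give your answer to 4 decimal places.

MAP − MLE = -1.9394

Σxᵢ = 34. Posterior is Gamma(42, 11); MAP = (42−1)/11 = 41/11 ≈ 3.72727.
MLE = x̄ = 34/6 ≈ 5.66667.
Difference = 41/11 − 34/6 = -64/33 ≈ -1.9394.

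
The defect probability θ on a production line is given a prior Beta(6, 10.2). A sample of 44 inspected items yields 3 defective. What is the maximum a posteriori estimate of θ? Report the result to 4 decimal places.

Prior: Beta(6, 10.2).
Data: 3 successes in 44 trials. The binomial likelihood contributes θ^3(1−θ)^41, so the posterior is Beta(6+3, 10.2+41) = Beta(9, 51.2).
For Beta(a, b) with a, b > 1 the mode is (a−1)/(a+b−2) = 8/58.2 ≈ 0.1375.

θ̂_MAP = 0.1375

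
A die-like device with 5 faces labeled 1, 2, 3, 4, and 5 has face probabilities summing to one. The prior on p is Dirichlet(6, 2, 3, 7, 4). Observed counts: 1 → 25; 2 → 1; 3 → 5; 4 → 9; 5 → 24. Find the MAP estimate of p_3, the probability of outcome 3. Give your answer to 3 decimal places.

The posterior is Dirichlet(αᵢ + nᵢ) = Dirichlet(31, 3, 8, 16, 28).
For a Dirichlet(a₁,…,a_K) with all aᵢ > 1, the mode has j-th component (aⱼ − 1)/(Σaᵢ − K).
Here Σaᵢ = 86 and K = 5, so p_3 = (8 − 1)/(86 − 5) = 7/81 ≈ 0.086.

MAP estimate: 0.086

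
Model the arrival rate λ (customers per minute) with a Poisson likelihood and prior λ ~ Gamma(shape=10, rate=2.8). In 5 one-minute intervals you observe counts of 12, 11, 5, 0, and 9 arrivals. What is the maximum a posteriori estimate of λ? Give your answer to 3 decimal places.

Σxᵢ = 12+11+5+0+9 = 37, with n = 5.
Posterior ∝ λ^9e^(−2.8λ) · λ^37e^(−5λ) = λ^46e^(−7.8λ), i.e. Gamma(shape=47, rate=7.8).
The mode of a Gamma(a, b) with a ≥ 1 (shape–rate) is (a−1)/b = 46/7.8 ≈ 5.897.

λ̂_MAP = 5.897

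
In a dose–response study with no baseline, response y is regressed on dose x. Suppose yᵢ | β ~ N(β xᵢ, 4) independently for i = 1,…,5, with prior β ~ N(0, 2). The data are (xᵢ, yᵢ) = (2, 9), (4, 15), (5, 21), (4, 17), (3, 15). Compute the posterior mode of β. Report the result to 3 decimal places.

log p(β | y) = −Σ(yᵢ − βxᵢ)²/(2·4) − β²/(2·2) + const.
Setting the derivative to zero: Σxᵢ(yᵢ − βxᵢ)/4 − β/2 = 0, so β = Σxᵢyᵢ / (Σxᵢ² + σ²/τ²).
Σxᵢyᵢ = 2·9 + 4·15 + 5·21 + 4·17 + 3·15 = 296; Σxᵢ² = 70; σ²/τ² = 2.
β̂_MAP = 296 / (70 + 2) = 296/72 ≈ 4.111.

β̂_MAP = 4.111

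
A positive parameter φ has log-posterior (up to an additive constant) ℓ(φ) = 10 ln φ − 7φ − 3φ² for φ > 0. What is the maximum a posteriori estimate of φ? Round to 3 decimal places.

φ̂_MAP = 0.833

ℓ'(φ) = 10/φ − 7 − 6φ. Setting this to zero and multiplying by φ: 6φ² + 7φ − 10 = 0.
φ = (−7 + √(7² + 4·6·10)) / (2·6) = (−7 + √289) / 12 = (−7 + 17)/12 = 5/6.
ℓ''(φ) = −10/φ² − 6 < 0, confirming a maximum.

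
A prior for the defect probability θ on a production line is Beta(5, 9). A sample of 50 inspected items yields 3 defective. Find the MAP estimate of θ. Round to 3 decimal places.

Prior: Beta(5, 9).
Data: 3 successes in 50 trials. The binomial likelihood contributes θ^3(1−θ)^47, so the posterior is Beta(5+3, 9+47) = Beta(8, 56).
For Beta(a, b) with a, b > 1 the mode is (a−1)/(a+b−2) = 7/62 ≈ 0.113.

θ̂_MAP = 0.113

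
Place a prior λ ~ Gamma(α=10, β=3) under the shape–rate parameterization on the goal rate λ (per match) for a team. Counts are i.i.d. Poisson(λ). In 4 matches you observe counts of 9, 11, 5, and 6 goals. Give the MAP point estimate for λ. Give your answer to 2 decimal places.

Σxᵢ = 9+11+5+6 = 31, with n = 4.
Posterior ∝ λ^9e^(−3λ) · λ^31e^(−4λ) = λ^40e^(−7λ), i.e. Gamma(shape=41, rate=7).
The mode of a Gamma(a, b) with a ≥ 1 (shape–rate) is (a−1)/b = 40/7 ≈ 5.71.

λ̂_MAP = 5.71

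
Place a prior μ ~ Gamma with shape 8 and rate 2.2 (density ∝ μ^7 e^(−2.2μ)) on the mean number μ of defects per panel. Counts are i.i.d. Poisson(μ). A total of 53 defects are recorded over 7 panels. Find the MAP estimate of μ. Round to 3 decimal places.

Σxᵢ = 53, n = 7.
Posterior ∝ μ^7e^(−2.2μ) · μ^53e^(−7μ) = μ^60e^(−9.2μ), i.e. Gamma(shape=61, rate=9.2).
The mode of a Gamma(a, b) with a ≥ 1 (shape–rate) is (a−1)/b = 60/9.2 ≈ 6.522.

μ̂_MAP = 6.522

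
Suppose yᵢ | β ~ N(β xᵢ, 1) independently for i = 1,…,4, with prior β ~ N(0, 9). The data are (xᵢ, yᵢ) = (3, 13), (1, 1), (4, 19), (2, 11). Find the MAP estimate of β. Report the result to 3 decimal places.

β̂_MAP = 4.583

log p(β | y) = −Σ(yᵢ − βxᵢ)²/(2·1) − β²/(2·9) + const.
Setting the derivative to zero: Σxᵢ(yᵢ − βxᵢ)/1 − β/9 = 0, so β = Σxᵢyᵢ / (Σxᵢ² + σ²/τ²).
Σxᵢyᵢ = 3·13 + 1·1 + 4·19 + 2·11 = 138; Σxᵢ² = 30; σ²/τ² = 1/9.
β̂_MAP = 138 / (30 + 1/9) = 138/(271/9) = 1242/271 ≈ 4.583.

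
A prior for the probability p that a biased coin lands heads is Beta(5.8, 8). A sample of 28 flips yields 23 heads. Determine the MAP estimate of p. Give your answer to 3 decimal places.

Prior: Beta(5.8, 8).
Data: 23 successes in 28 trials. The binomial likelihood contributes p^23(1−p)^5, so the posterior is Beta(5.8+23, 8+5) = Beta(28.8, 13).
For Beta(a, b) with a, b > 1 the mode is (a−1)/(a+b−2) = 27.8/39.8 ≈ 0.698.

p̂_MAP = 0.698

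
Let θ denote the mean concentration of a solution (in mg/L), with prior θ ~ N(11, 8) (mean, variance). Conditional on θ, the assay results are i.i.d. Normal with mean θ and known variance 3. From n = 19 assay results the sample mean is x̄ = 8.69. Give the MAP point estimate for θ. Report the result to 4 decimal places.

θ̂_MAP = 8.7347

n = 19, x̄ = 8.69.
For a Normal prior and Normal likelihood with known variance, the posterior is Normal; its mode equals its mean, the precision-weighted average.
Prior precision 1/σ₀² = 1/8 = 0.125; data precision n/σ² = 19/3.
θ̂ = (0.125·11 + (19/3)·8.69) / (0.125 + 19/3) = (33847/600)/(155/24) = 33847/3875 ≈ 8.7347.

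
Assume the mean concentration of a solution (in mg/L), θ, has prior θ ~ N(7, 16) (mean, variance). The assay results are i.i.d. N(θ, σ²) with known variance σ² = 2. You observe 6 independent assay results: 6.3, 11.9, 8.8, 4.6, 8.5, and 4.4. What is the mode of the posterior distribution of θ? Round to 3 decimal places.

n = 6; x̄ = (6.3 + 11.9 + 8.8 + 4.6 + 8.5 + 4.4)/6 = 44.5/6 = 89/12 ≈ 7.4167.
For a Normal prior and Normal likelihood with known variance, the posterior is Normal; its mode equals its mean, the precision-weighted average.
Prior precision 1/σ₀² = 1/16 = 0.0625; data precision n/σ² = 6/2 = 3.
θ̂ = (0.0625·7 + 3·(89/12)) / (0.0625 + 3) = 22.6875/3.0625 = 363/49 ≈ 7.408.

θ̂_MAP = 7.408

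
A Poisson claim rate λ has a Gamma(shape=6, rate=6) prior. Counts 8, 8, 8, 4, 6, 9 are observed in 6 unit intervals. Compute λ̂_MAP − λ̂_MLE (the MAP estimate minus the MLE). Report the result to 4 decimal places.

MAP − MLE = -3.1667

Σxᵢ = 43. Posterior is Gamma(49, 12); MAP = (49−1)/12 = 48/12 ≈ 4.00000.
MLE = x̄ = 43/6 ≈ 7.16667.
Difference = 48/12 − 43/6 = -19/6 ≈ -3.1667.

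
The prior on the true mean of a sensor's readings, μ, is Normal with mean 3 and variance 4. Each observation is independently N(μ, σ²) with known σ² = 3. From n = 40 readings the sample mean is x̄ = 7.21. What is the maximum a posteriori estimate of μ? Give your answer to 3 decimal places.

n = 40, x̄ = 7.21.
For a Normal prior and Normal likelihood with known variance, the posterior is Normal; its mode equals its mean, the precision-weighted average.
Prior precision 1/σ₀² = 1/4 = 0.25; data precision n/σ² = 40/3.
μ̂ = (0.25·3 + (40/3)·7.21) / (0.25 + 40/3) = (5813/60)/(163/12) = 5813/815 ≈ 7.133.

μ̂_MAP = 7.133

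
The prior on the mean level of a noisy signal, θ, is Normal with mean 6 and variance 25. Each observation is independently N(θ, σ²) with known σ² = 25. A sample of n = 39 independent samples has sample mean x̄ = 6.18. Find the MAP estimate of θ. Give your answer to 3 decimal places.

θ̂_MAP = 6.176

n = 39, x̄ = 6.18.
For a Normal prior and Normal likelihood with known variance, the posterior is Normal; its mode equals its mean, the precision-weighted average.
Prior precision 1/σ₀² = 1/25 = 0.04; data precision n/σ² = 39/25 = 1.56.
θ̂ = (0.04·6 + 1.56·6.18) / (0.04 + 1.56) = 9.8808/1.6 = 6.1755 ≈ 6.176.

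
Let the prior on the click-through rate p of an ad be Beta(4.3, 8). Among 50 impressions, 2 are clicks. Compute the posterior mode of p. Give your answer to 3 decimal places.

Prior: Beta(4.3, 8).
Data: 2 successes in 50 trials. The binomial likelihood contributes p^2(1−p)^48, so the posterior is Beta(4.3+2, 8+48) = Beta(6.3, 56).
For Beta(a, b) with a, b > 1 the mode is (a−1)/(a+b−2) = 5.3/60.3 ≈ 0.088.

p̂_MAP = 0.088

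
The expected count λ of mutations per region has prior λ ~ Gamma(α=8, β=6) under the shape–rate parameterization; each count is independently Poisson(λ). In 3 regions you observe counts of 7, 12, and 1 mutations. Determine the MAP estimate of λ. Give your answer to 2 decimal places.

Σxᵢ = 7+12+1 = 20, with n = 3.
Posterior ∝ λ^7e^(−6λ) · λ^20e^(−3λ) = λ^27e^(−9λ), i.e. Gamma(shape=28, rate=9).
The mode of a Gamma(a, b) with a ≥ 1 (shape–rate) is (a−1)/b = 27/9 ≈ 3.00.

λ̂_MAP = 3.00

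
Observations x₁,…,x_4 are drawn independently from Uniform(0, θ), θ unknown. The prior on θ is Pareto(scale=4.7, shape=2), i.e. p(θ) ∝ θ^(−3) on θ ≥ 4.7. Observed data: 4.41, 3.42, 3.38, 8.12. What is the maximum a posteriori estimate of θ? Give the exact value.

The Uniform(0, θ) likelihood is θ^(−n) for θ ≥ max(xᵢ), zero otherwise. Here max(xᵢ) = 8.12.
Posterior ∝ θ^(−3) · θ^(−4) = θ^(−7) on θ ≥ max(4.7, 8.12) = 8.12.
This density is strictly decreasing in θ, so the posterior mode lies at the lower boundary of the support.

θ̂_MAP = 8.12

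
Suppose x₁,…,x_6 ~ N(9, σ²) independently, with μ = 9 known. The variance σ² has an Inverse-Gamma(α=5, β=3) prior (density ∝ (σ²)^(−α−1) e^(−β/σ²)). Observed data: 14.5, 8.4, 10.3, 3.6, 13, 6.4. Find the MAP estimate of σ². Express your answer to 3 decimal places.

σ̂²_MAP = 5.012

Sum of squared deviations about the known mean: SS = (14.5−9)² + (8.4−9)² + (10.3−9)² + (3.6−9)² + (13−9)² + (6.4−9)² = 84.22.
The Normal likelihood contributes (σ²)^(−n/2) exp(−SS/(2σ²)), so the posterior is Inverse-Gamma(α + n/2, β + SS/2) = Inverse-Gamma(8, 45.11).
The mode of Inverse-Gamma(a, b) is b/(a+1) = 45.11/9 ≈ 5.012.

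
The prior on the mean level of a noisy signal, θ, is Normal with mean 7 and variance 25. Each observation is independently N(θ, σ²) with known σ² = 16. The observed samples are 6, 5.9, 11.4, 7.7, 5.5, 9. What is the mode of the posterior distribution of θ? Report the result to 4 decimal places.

n = 6; x̄ = (6 + 5.9 + 11.4 + 7.7 + 5.5 + 9)/6 = 45.5/6 = 91/12 ≈ 7.5833.
For a Normal prior and Normal likelihood with known variance, the posterior is Normal; its mode equals its mean, the precision-weighted average.
Prior precision 1/σ₀² = 1/25 = 0.04; data precision n/σ² = 6/16 = 0.375.
θ̂ = (0.04·7 + 0.375·(91/12)) / (0.04 + 0.375) = 3.12375/0.415 = 2499/332 ≈ 7.5271.

θ̂_MAP = 7.5271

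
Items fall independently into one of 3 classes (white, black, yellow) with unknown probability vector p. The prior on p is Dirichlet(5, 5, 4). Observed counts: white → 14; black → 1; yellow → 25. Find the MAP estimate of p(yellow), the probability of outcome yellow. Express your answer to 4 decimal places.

MAP estimate of p(yellow) = 0.5490

The posterior is Dirichlet(αᵢ + nᵢ) = Dirichlet(19, 6, 29).
For a Dirichlet(a₁,…,a_K) with all aᵢ > 1, the mode has j-th component (aⱼ − 1)/(Σaᵢ − K).
Here Σaᵢ = 54 and K = 3, so p(yellow) = (29 − 1)/(54 − 3) = 28/51 ≈ 0.5490.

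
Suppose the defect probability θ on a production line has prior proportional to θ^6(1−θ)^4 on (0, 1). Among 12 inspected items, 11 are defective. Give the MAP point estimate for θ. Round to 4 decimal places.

θ̂_MAP = 0.7727

The prior density ∝ θ^6(1−θ)^4 is the kernel of Beta(7, 5).
Data: 11 successes in 12 trials. The binomial likelihood contributes θ^11(1−θ)^1, so the posterior is Beta(7+11, 5+1) = Beta(18, 6).
For Beta(a, b) with a, b > 1 the mode is (a−1)/(a+b−2) = 17/22 ≈ 0.7727.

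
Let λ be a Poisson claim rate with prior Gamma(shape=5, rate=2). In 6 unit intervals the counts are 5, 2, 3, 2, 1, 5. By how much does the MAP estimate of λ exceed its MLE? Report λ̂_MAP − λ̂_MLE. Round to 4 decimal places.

MAP − MLE = -0.2500

Σxᵢ = 18. Posterior is Gamma(23, 8); MAP = (23−1)/8 = 22/8 ≈ 2.75000.
MLE = x̄ = 18/6 ≈ 3.00000.
Difference = 22/8 − 18/6 = -1/4 ≈ -0.2500.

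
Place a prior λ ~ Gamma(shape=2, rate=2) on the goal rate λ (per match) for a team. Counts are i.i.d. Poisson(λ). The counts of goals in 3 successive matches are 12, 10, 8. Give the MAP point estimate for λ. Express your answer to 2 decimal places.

λ̂_MAP = 6.20

Σxᵢ = 12+10+8 = 30, with n = 3.
Posterior ∝ λe^(−2λ) · λ^30e^(−3λ) = λ^31e^(−5λ), i.e. Gamma(shape=32, rate=5).
The mode of a Gamma(a, b) with a ≥ 1 (shape–rate) is (a−1)/b = 31/5 ≈ 6.20.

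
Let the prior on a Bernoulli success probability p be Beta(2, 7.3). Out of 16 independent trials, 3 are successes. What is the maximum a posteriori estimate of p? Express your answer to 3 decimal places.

p̂_MAP = 0.172

Prior: Beta(2, 7.3).
Data: 3 successes in 16 trials. The binomial likelihood contributes p^3(1−p)^13, so the posterior is Beta(2+3, 7.3+13) = Beta(5, 20.3).
For Beta(a, b) with a, b > 1 the mode is (a−1)/(a+b−2) = 4/23.3 ≈ 0.172.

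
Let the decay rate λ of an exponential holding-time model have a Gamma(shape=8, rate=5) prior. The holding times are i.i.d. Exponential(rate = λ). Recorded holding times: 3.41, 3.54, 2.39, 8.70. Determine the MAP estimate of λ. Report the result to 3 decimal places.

λ̂_MAP = 0.477

The Exponential(rate=λ) likelihood is ∝ λ^n e^(−λΣtᵢ). Here n = 4 and Σtᵢ = 3.41 + 3.54 + 2.39 + 8.70 = 18.04.
Posterior ∝ λ^7e^(−5λ) · λ^4e^(−18.04λ) = λ^11e^(−23.04λ), i.e. Gamma(12, 23.04).
Mode = (a−1)/b = 11/23.04 ≈ 0.477.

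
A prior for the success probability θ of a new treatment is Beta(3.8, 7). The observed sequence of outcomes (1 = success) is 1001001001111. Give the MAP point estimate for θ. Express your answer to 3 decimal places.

θ̂_MAP = 0.450

Prior: Beta(3.8, 7).
Data: 7 successes in 13 trials (from the sequence). The binomial likelihood contributes θ^7(1−θ)^6, so the posterior is Beta(3.8+7, 7+6) = Beta(10.8, 13).
For Beta(a, b) with a, b > 1 the mode is (a−1)/(a+b−2) = 9.8/21.8 ≈ 0.450.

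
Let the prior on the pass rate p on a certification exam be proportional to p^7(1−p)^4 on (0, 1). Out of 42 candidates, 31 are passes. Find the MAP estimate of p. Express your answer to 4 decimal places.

The prior density ∝ p^7(1−p)^4 is the kernel of Beta(8, 5).
Data: 31 successes in 42 trials. The binomial likelihood contributes p^31(1−p)^11, so the posterior is Beta(8+31, 5+11) = Beta(39, 16).
For Beta(a, b) with a, b > 1 the mode is (a−1)/(a+b−2) = 38/53 ≈ 0.7170.

p̂_MAP = 0.7170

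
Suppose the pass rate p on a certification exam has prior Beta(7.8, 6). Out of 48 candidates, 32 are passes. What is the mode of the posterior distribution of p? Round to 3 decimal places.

p̂_MAP = 0.649

Prior: Beta(7.8, 6).
Data: 32 successes in 48 trials. The binomial likelihood contributes p^32(1−p)^16, so the posterior is Beta(7.8+32, 6+16) = Beta(39.8, 22).
For Beta(a, b) with a, b > 1 the mode is (a−1)/(a+b−2) = 38.8/59.8 ≈ 0.649.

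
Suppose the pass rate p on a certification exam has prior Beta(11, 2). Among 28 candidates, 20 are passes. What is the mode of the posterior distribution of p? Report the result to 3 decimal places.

Prior: Beta(11, 2).
Data: 20 successes in 28 trials. The binomial likelihood contributes p^20(1−p)^8, so the posterior is Beta(11+20, 2+8) = Beta(31, 10).
For Beta(a, b) with a, b > 1 the mode is (a−1)/(a+b−2) = 30/39 ≈ 0.769.

p̂_MAP = 0.769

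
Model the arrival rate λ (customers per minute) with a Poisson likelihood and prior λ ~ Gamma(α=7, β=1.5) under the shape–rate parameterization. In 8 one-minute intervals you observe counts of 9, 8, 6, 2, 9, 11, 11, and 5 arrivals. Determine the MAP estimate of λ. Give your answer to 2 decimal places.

Σxᵢ = 9+8+6+2+9+11+11+5 = 61, with n = 8.
Posterior ∝ λ^6e^(−1.5λ) · λ^61e^(−8λ) = λ^67e^(−9.5λ), i.e. Gamma(shape=68, rate=9.5).
The mode of a Gamma(a, b) with a ≥ 1 (shape–rate) is (a−1)/b = 67/9.5 ≈ 7.05.

λ̂_MAP = 7.05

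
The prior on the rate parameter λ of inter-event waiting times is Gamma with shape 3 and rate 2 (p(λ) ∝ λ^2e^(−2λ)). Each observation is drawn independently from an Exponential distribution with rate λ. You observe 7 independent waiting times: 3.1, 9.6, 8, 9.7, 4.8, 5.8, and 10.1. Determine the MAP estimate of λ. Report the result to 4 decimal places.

The Exponential(rate=λ) likelihood is ∝ λ^n e^(−λΣtᵢ). Here n = 7 and Σtᵢ = 3.1 + 9.6 + 8 + 9.7 + 4.8 + 5.8 + 10.1 = 51.1.
Posterior ∝ λ^2e^(−2λ) · λ^7e^(−51.1λ) = λ^9e^(−53.1λ), i.e. Gamma(10, 53.1).
Mode = (a−1)/b = 9/53.1 ≈ 0.1695.

λ̂_MAP = 0.1695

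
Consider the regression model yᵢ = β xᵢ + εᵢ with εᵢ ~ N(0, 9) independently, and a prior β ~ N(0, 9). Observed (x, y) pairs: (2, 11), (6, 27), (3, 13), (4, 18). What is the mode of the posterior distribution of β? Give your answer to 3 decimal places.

log p(β | y) = −Σ(yᵢ − βxᵢ)²/(2·9) − β²/(2·9) + const.
Setting the derivative to zero: Σxᵢ(yᵢ − βxᵢ)/9 − β/9 = 0, so β = Σxᵢyᵢ / (Σxᵢ² + σ²/τ²).
Σxᵢyᵢ = 2·11 + 6·27 + 3·13 + 4·18 = 295; Σxᵢ² = 65; σ²/τ² = 1.
β̂_MAP = 295 / (65 + 1) = 295/66 ≈ 4.470.

β̂_MAP = 4.470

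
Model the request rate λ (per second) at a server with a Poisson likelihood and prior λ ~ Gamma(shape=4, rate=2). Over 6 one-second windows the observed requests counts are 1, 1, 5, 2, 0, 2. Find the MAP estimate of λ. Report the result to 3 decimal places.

λ̂_MAP = 1.750

Σxᵢ = 1+1+5+2+0+2 = 11, with n = 6.
Posterior ∝ λ^3e^(−2λ) · λ^11e^(−6λ) = λ^14e^(−8λ), i.e. Gamma(shape=15, rate=8).
The mode of a Gamma(a, b) with a ≥ 1 (shape–rate) is (a−1)/b = 14/8 ≈ 1.750.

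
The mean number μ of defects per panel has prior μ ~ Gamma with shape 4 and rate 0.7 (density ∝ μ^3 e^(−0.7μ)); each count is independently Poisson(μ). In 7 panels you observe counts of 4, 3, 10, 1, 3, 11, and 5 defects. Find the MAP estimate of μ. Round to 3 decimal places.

μ̂_MAP = 5.195

Σxᵢ = 4+3+10+1+3+11+5 = 37, with n = 7.
Posterior ∝ μ^3e^(−0.7μ) · μ^37e^(−7μ) = μ^40e^(−7.7μ), i.e. Gamma(shape=41, rate=7.7).
The mode of a Gamma(a, b) with a ≥ 1 (shape–rate) is (a−1)/b = 40/7.7 ≈ 5.195.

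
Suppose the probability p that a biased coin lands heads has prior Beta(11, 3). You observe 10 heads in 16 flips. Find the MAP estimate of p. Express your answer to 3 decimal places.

Prior: Beta(11, 3).
Data: 10 successes in 16 trials. The binomial likelihood contributes p^10(1−p)^6, so the posterior is Beta(11+10, 3+6) = Beta(21, 9).
For Beta(a, b) with a, b > 1 the mode is (a−1)/(a+b−2) = 20/28 ≈ 0.714.

p̂_MAP = 0.714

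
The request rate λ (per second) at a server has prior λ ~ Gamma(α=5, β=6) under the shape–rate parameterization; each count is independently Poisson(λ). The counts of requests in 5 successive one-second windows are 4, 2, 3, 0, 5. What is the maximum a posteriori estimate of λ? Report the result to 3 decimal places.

λ̂_MAP = 1.636

Σxᵢ = 4+2+3+0+5 = 14, with n = 5.
Posterior ∝ λ^4e^(−6λ) · λ^14e^(−5λ) = λ^18e^(−11λ), i.e. Gamma(shape=19, rate=11).
The mode of a Gamma(a, b) with a ≥ 1 (shape–rate) is (a−1)/b = 18/11 ≈ 1.636.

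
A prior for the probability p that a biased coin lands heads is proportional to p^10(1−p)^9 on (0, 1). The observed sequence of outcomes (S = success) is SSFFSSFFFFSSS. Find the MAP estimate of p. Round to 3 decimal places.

The prior density ∝ p^10(1−p)^9 is the kernel of Beta(11, 10).
Data: 7 successes in 13 trials (from the sequence). The binomial likelihood contributes p^7(1−p)^6, so the posterior is Beta(11+7, 10+6) = Beta(18, 16).
For Beta(a, b) with a, b > 1 the mode is (a−1)/(a+b−2) = 17/32 ≈ 0.531.

p̂_MAP = 0.531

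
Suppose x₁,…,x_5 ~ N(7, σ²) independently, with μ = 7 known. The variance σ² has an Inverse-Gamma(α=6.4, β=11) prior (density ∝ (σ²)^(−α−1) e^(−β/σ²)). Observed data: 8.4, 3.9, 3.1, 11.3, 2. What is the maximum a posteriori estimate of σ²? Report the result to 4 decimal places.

σ̂²_MAP = 4.6601

Sum of squared deviations about the known mean: SS = (8.4−7)² + (3.9−7)² + (3.1−7)² + (11.3−7)² + (2−7)² = 70.27.
The Normal likelihood contributes (σ²)^(−n/2) exp(−SS/(2σ²)), so the posterior is Inverse-Gamma(α + n/2, β + SS/2) = Inverse-Gamma(8.9, 46.135).
The mode of Inverse-Gamma(a, b) is b/(a+1) = 46.135/9.9 ≈ 4.6601.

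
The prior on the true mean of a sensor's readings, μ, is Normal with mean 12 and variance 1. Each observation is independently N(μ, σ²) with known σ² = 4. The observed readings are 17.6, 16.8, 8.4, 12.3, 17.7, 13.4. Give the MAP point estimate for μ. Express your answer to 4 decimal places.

μ̂_MAP = 13.4200

n = 6; x̄ = (17.6 + 16.8 + 8.4 + 12.3 + 17.7 + 13.4)/6 = 86.2/6 = 431/30 ≈ 14.3667.
For a Normal prior and Normal likelihood with known variance, the posterior is Normal; its mode equals its mean, the precision-weighted average.
Prior precision 1/σ₀² = 1/1 = 1; data precision n/σ² = 6/4 = 1.5.
μ̂ = (1·12 + 1.5·(431/30)) / (1 + 1.5) = 33.55/2.5 = 13.4200.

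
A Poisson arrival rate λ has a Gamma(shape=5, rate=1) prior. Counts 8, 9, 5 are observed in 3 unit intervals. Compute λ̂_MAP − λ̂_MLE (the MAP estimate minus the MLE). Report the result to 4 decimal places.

Σxᵢ = 22. Posterior is Gamma(27, 4); MAP = (27−1)/4 = 26/4 ≈ 6.50000.
MLE = x̄ = 22/3 ≈ 7.33333.
Difference = 26/4 − 22/3 = -5/6 ≈ -0.8333.

MAP − MLE = -0.8333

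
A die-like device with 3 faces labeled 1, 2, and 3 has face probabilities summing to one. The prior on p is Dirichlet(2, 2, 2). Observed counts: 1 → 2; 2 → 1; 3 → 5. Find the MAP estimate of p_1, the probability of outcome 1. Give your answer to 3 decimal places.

MAP estimate: 0.273

The posterior is Dirichlet(αᵢ + nᵢ) = Dirichlet(4, 3, 7).
For a Dirichlet(a₁,…,a_K) with all aᵢ > 1, the mode has j-th component (aⱼ − 1)/(Σaᵢ − K).
Here Σaᵢ = 14 and K = 3, so p_1 = (4 − 1)/(14 − 3) = 3/11 ≈ 0.273.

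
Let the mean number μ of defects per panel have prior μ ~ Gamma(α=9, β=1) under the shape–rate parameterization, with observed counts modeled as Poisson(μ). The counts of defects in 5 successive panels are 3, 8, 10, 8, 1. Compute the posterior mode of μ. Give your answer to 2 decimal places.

Σxᵢ = 3+8+10+8+1 = 30, with n = 5.
Posterior ∝ μ^8e^(−1μ) · μ^30e^(−5μ) = μ^38e^(−6μ), i.e. Gamma(shape=39, rate=6).
The mode of a Gamma(a, b) with a ≥ 1 (shape–rate) is (a−1)/b = 38/6 ≈ 6.33.

μ̂_MAP = 6.33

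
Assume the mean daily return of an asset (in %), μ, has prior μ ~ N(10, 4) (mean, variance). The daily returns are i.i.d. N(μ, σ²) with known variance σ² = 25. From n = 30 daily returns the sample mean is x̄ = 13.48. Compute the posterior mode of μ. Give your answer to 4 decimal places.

n = 30, x̄ = 13.48.
For a Normal prior and Normal likelihood with known variance, the posterior is Normal; its mode equals its mean, the precision-weighted average.
Prior precision 1/σ₀² = 1/4 = 0.25; data precision n/σ² = 30/25 = 1.2.
μ̂ = (0.25·10 + 1.2·13.48) / (0.25 + 1.2) = 18.676/1.45 = 12.8800.

μ̂_MAP = 12.8800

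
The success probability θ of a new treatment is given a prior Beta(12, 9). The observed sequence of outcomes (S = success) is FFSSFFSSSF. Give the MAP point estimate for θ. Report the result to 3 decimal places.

Prior: Beta(12, 9).
Data: 5 successes in 10 trials (from the sequence). The binomial likelihood contributes θ^5(1−θ)^5, so the posterior is Beta(12+5, 9+5) = Beta(17, 14).
For Beta(a, b) with a, b > 1 the mode is (a−1)/(a+b−2) = 16/29 ≈ 0.552.

θ̂_MAP = 0.552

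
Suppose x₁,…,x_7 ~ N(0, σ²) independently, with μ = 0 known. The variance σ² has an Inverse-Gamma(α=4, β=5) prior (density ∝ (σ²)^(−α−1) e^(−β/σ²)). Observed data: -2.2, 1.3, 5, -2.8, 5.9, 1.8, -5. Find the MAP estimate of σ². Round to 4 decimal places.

Sum of squared deviations about the known mean: SS = (-2.2−0)² + (1.3−0)² + (5−0)² + (-2.8−0)² + (5.9−0)² + (1.8−0)² + (-5−0)² = 102.42.
The Normal likelihood contributes (σ²)^(−n/2) exp(−SS/(2σ²)), so the posterior is Inverse-Gamma(α + n/2, β + SS/2) = Inverse-Gamma(7.5, 56.21).
The mode of Inverse-Gamma(a, b) is b/(a+1) = 56.21/8.5 ≈ 6.6129.

σ̂²_MAP = 6.6129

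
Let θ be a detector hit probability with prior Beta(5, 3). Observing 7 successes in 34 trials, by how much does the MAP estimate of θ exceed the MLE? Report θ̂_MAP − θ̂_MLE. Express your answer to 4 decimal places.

Posterior is Beta(12, 30); MAP = (12−1)/(42−2) = 11/40 ≈ 0.27500.
MLE ignores the prior: θ̂_MLE = k/n = 7/34 ≈ 0.20588.
Difference = 11/40 − 7/34 = 47/680 ≈ 0.0691.

MAP − MLE = 0.0691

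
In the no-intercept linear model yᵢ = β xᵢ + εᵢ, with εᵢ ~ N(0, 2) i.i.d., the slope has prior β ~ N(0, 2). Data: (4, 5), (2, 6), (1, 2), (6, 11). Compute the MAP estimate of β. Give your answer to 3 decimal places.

β̂_MAP = 1.724

log p(β | y) = −Σ(yᵢ − βxᵢ)²/(2·2) − β²/(2·2) + const.
Setting the derivative to zero: Σxᵢ(yᵢ − βxᵢ)/2 − β/2 = 0, so β = Σxᵢyᵢ / (Σxᵢ² + σ²/τ²).
Σxᵢyᵢ = 4·5 + 2·6 + 1·2 + 6·11 = 100; Σxᵢ² = 57; σ²/τ² = 1.
β̂_MAP = 100 / (57 + 1) = 100/58 ≈ 1.724.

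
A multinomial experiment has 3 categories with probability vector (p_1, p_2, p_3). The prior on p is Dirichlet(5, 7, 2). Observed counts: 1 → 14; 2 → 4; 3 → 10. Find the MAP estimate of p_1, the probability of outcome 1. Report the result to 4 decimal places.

The posterior is Dirichlet(αᵢ + nᵢ) = Dirichlet(19, 11, 12).
For a Dirichlet(a₁,…,a_K) with all aᵢ > 1, the mode has j-th component (aⱼ − 1)/(Σaᵢ − K).
Here Σaᵢ = 42 and K = 3, so p_1 = (19 − 1)/(42 − 3) = 18/39 ≈ 0.4615.

MAP estimate: 0.4615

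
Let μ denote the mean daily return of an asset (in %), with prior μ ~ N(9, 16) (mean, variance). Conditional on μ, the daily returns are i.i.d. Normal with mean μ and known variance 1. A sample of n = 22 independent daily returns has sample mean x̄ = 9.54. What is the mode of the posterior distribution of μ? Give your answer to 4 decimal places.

μ̂_MAP = 9.5385

n = 22, x̄ = 9.54.
For a Normal prior and Normal likelihood with known variance, the posterior is Normal; its mode equals its mean, the precision-weighted average.
Prior precision 1/σ₀² = 1/16 = 0.0625; data precision n/σ² = 22/1 = 22.
μ̂ = (0.0625·9 + 22·9.54) / (0.0625 + 22) = 210.4425/22.0625 = 84177/8825 ≈ 9.5385.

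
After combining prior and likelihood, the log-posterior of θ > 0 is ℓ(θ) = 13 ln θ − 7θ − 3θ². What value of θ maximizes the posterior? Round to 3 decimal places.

θ̂_MAP = 1.000

ℓ'(θ) = 13/θ − 7 − 6θ. Setting this to zero and multiplying by θ: 6θ² + 7θ − 13 = 0.
θ = (−7 + √(7² + 4·6·13)) / (2·6) = (−7 + √361) / 12 = (−7 + 19)/12 = 1.
ℓ''(θ) = −13/θ² − 6 < 0, confirming a maximum.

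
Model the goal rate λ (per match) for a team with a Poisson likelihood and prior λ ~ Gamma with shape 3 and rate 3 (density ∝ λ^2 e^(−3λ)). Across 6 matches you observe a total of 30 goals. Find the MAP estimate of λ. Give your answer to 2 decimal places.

Σxᵢ = 30, n = 6.
Posterior ∝ λ^2e^(−3λ) · λ^30e^(−6λ) = λ^32e^(−9λ), i.e. Gamma(shape=33, rate=9).
The mode of a Gamma(a, b) with a ≥ 1 (shape–rate) is (a−1)/b = 32/9 ≈ 3.56.

λ̂_MAP = 3.56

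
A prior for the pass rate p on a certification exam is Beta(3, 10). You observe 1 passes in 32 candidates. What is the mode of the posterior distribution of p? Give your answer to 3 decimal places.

p̂_MAP = 0.070

Prior: Beta(3, 10).
Data: 1 success in 32 trials. The binomial likelihood contributes p(1−p)^31, so the posterior is Beta(3+1, 10+31) = Beta(4, 41).
For Beta(a, b) with a, b > 1 the mode is (a−1)/(a+b−2) = 3/43 ≈ 0.070.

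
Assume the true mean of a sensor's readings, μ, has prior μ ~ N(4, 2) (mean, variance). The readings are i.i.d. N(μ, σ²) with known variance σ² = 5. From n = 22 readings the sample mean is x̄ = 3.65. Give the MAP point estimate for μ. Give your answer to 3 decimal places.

n = 22, x̄ = 3.65.
For a Normal prior and Normal likelihood with known variance, the posterior is Normal; its mode equals its mean, the precision-weighted average.
Prior precision 1/σ₀² = 1/2 = 0.5; data precision n/σ² = 22/5 = 4.4.
μ̂ = (0.5·4 + 4.4·3.65) / (0.5 + 4.4) = 18.06/4.9 = 129/35 ≈ 3.686.

μ̂_MAP = 3.686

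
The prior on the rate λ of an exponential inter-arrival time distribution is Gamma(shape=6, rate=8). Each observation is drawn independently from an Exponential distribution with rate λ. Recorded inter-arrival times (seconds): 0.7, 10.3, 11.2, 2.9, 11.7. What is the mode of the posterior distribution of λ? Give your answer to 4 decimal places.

λ̂_MAP = 0.2232

The Exponential(rate=λ) likelihood is ∝ λ^n e^(−λΣtᵢ). Here n = 5 and Σtᵢ = 0.7 + 10.3 + 11.2 + 2.9 + 11.7 = 36.8.
Posterior ∝ λ^5e^(−8λ) · λ^5e^(−36.8λ) = λ^10e^(−44.8λ), i.e. Gamma(11, 44.8).
Mode = (a−1)/b = 10/44.8 ≈ 0.2232.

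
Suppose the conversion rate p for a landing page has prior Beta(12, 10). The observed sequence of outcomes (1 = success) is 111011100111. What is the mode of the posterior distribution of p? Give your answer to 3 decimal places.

Prior: Beta(12, 10).
Data: 9 successes in 12 trials (from the sequence). The binomial likelihood contributes p^9(1−p)^3, so the posterior is Beta(12+9, 10+3) = Beta(21, 13).
For Beta(a, b) with a, b > 1 the mode is (a−1)/(a+b−2) = 20/32 ≈ 0.625.

p̂_MAP = 0.625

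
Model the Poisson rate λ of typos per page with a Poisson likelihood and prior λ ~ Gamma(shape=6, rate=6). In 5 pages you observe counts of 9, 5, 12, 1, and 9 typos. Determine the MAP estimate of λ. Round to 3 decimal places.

λ̂_MAP = 3.727

Σxᵢ = 9+5+12+1+9 = 36, with n = 5.
Posterior ∝ λ^5e^(−6λ) · λ^36e^(−5λ) = λ^41e^(−11λ), i.e. Gamma(shape=42, rate=11).
The mode of a Gamma(a, b) with a ≥ 1 (shape–rate) is (a−1)/b = 41/11 ≈ 3.727.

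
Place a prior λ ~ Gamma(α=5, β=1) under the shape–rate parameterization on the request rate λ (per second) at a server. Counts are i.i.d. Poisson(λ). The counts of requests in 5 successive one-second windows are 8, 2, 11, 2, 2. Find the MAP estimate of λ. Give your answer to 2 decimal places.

Σxᵢ = 8+2+11+2+2 = 25, with n = 5.
Posterior ∝ λ^4e^(−1λ) · λ^25e^(−5λ) = λ^29e^(−6λ), i.e. Gamma(shape=30, rate=6).
The mode of a Gamma(a, b) with a ≥ 1 (shape–rate) is (a−1)/b = 29/6 ≈ 4.83.

λ̂_MAP = 4.83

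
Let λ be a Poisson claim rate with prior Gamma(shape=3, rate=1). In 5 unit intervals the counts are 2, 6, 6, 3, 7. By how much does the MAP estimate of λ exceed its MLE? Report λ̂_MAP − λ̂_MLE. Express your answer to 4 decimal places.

Σxᵢ = 24. Posterior is Gamma(27, 6); MAP = (27−1)/6 = 26/6 ≈ 4.33333.
MLE = x̄ = 24/5 ≈ 4.80000.
Difference = 26/6 − 24/5 = -7/15 ≈ -0.4667.

MAP − MLE = -0.4667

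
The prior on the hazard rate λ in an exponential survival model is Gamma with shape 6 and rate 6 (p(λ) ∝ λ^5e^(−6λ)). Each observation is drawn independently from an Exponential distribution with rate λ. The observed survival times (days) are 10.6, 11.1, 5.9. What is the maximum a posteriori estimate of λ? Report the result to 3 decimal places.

The Exponential(rate=λ) likelihood is ∝ λ^n e^(−λΣtᵢ). Here n = 3 and Σtᵢ = 10.6 + 11.1 + 5.9 = 27.6.
Posterior ∝ λ^5e^(−6λ) · λ^3e^(−27.6λ) = λ^8e^(−33.6λ), i.e. Gamma(9, 33.6).
Mode = (a−1)/b = 8/33.6 ≈ 0.238.

λ̂_MAP = 0.238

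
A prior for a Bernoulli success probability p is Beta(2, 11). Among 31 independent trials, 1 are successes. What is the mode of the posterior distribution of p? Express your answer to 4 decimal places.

Prior: Beta(2, 11).
Data: 1 success in 31 trials. The binomial likelihood contributes p(1−p)^30, so the posterior is Beta(2+1, 11+30) = Beta(3, 41).
For Beta(a, b) with a, b > 1 the mode is (a−1)/(a+b−2) = 2/42 ≈ 0.0476.

p̂_MAP = 0.0476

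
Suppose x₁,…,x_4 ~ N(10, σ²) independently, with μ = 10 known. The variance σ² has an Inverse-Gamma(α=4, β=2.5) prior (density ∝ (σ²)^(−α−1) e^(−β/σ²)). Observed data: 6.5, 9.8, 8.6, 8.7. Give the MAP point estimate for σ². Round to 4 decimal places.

σ̂²_MAP = 1.4957

Sum of squared deviations about the known mean: SS = (6.5−10)² + (9.8−10)² + (8.6−10)² + (8.7−10)² = 15.94.
The Normal likelihood contributes (σ²)^(−n/2) exp(−SS/(2σ²)), so the posterior is Inverse-Gamma(α + n/2, β + SS/2) = Inverse-Gamma(6, 10.47).
The mode of Inverse-Gamma(a, b) is b/(a+1) = 10.47/7 ≈ 1.4957.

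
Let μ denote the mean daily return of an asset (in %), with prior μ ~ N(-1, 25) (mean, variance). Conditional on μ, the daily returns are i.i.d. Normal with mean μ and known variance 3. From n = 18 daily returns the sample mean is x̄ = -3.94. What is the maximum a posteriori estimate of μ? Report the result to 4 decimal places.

μ̂_MAP = -3.9205

n = 18, x̄ = -3.94.
For a Normal prior and Normal likelihood with known variance, the posterior is Normal; its mode equals its mean, the precision-weighted average.
Prior precision 1/σ₀² = 1/25 = 0.04; data precision n/σ² = 18/3 = 6.
μ̂ = (0.04·(-1) + 6·(-3.94)) / (0.04 + 6) = (-23.68)/6.04 = -592/151 ≈ -3.9205.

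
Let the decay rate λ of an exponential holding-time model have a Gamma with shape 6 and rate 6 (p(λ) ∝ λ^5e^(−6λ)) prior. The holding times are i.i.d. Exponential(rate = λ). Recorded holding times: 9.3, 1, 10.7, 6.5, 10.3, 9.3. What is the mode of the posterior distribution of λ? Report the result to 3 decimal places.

The Exponential(rate=λ) likelihood is ∝ λ^n e^(−λΣtᵢ). Here n = 6 and Σtᵢ = 9.3 + 1 + 10.7 + 6.5 + 10.3 + 9.3 = 47.1.
Posterior ∝ λ^5e^(−6λ) · λ^6e^(−47.1λ) = λ^11e^(−53.1λ), i.e. Gamma(12, 53.1).
Mode = (a−1)/b = 11/53.1 ≈ 0.207.

λ̂_MAP = 0.207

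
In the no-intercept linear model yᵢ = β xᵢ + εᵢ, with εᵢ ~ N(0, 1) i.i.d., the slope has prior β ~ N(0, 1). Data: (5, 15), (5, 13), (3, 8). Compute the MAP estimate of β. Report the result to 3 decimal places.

β̂_MAP = 2.733

log p(β | y) = −Σ(yᵢ − βxᵢ)²/(2·1) − β²/(2·1) + const.
Setting the derivative to zero: Σxᵢ(yᵢ − βxᵢ)/1 − β/1 = 0, so β = Σxᵢyᵢ / (Σxᵢ² + σ²/τ²).
Σxᵢyᵢ = 5·15 + 5·13 + 3·8 = 164; Σxᵢ² = 59; σ²/τ² = 1.
β̂_MAP = 164 / (59 + 1) = 164/60 ≈ 2.733.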